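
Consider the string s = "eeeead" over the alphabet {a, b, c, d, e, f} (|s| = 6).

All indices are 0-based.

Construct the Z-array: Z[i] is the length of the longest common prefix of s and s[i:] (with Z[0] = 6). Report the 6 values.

[6, 3, 2, 1, 0, 0]

Z[0]=6
i=1: fresh scan; Z[1]=3 extend→box=[1,4)
i=2: min(r-i=2, Z[1]=3)=2; Z[2]=2
i=3: min(r-i=1, Z[2]=2)=1; Z[3]=1
i=4: fresh scan; Z[4]=0
i=5: fresh scan; Z[5]=0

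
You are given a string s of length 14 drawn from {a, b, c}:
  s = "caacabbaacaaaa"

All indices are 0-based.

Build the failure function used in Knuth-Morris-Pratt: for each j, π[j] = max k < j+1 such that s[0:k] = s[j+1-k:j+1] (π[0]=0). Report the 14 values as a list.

π[0] = 0
j=1 s[j]='a': π[1]=0 (border '')
j=2 s[j]='a': π[2]=0 (border '')
j=3 s[j]='c': π[3]=1 (border 'c')
j=4 s[j]='a': π[4]=2 (border 'ca')
j=5 s[j]='b': k: 2→0; π[5]=0 (border '')
j=6 s[j]='b': π[6]=0 (border '')
j=7 s[j]='a': π[7]=0 (border '')
j=8 s[j]='a': π[8]=0 (border '')
j=9 s[j]='c': π[9]=1 (border 'c')
j=10 s[j]='a': π[10]=2 (border 'ca')
j=11 s[j]='a': π[11]=3 (border 'caa')
j=12 s[j]='a': k: 3→0; π[12]=0 (border '')
j=13 s[j]='a': π[13]=0 (border '')

[0, 0, 0, 1, 2, 0, 0, 0, 0, 1, 2, 3, 0, 0]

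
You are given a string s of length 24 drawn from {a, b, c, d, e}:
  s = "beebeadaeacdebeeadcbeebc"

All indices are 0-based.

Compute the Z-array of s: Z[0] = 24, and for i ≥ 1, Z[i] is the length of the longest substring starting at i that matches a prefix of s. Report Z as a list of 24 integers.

[24, 0, 0, 2, 0, 0, 0, 0, 0, 0, 0, 0, 0, 3, 0, 0, 0, 0, 0, 4, 0, 0, 1, 0]

Z[0]=24
i=1: fresh scan; Z[1]=0
i=2: fresh scan; Z[2]=0
i=3: fresh scan; Z[3]=2 extend→box=[3,5)
i=4: min(r-i=1, Z[1]=0)=0; Z[4]=0
i=5: fresh scan; Z[5]=0
i=6: fresh scan; Z[6]=0
i=7: fresh scan; Z[7]=0
i=8: fresh scan; Z[8]=0
i=9: fresh scan; Z[9]=0
i=10: fresh scan; Z[10]=0
i=11: fresh scan; Z[11]=0
i=12: fresh scan; Z[12]=0
i=13: fresh scan; Z[13]=3 extend→box=[13,16)
i=14: min(r-i=2, Z[1]=0)=0; Z[14]=0
i=15: min(r-i=1, Z[2]=0)=0; Z[15]=0
i=16: fresh scan; Z[16]=0
i=17: fresh scan; Z[17]=0
i=18: fresh scan; Z[18]=0
i=19: fresh scan; Z[19]=4 extend→box=[19,23)
i=20: min(r-i=3, Z[1]=0)=0; Z[20]=0
i=21: min(r-i=2, Z[2]=0)=0; Z[21]=0
i=22: min(r-i=1, Z[3]=2)=1; Z[22]=1
i=23: fresh scan; Z[23]=0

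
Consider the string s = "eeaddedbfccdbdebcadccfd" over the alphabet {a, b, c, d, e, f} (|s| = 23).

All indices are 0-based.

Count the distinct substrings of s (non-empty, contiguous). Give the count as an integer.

sorted suffixes:
  #0 SA[0]=17  'adccfd'
  #1 SA[1]=2  'addedbfccdbdebcadccfd'
  #2 SA[2]=15  'bcadccfd'
  #3 SA[3]=12  'bdebcadccfd'
  #4 SA[4]=7  'bfccdbdebcadccfd'
  #5 SA[5]=16  'cadccfd'
  #6 SA[6]=9  'ccdbdebcadccfd'
  #7 SA[7]=19  'ccfd'
  #8 SA[8]=10  'cdbdebcadccfd'
  #9 SA[9]=20  'cfd'
  #10 SA[10]=22  'd'
  #11 SA[11]=11  'dbdebcadccfd'
  #12 SA[12]=6  'dbfccdbdebcadccfd'
  #13 SA[13]=18  'dccfd'
  #14 SA[14]=3  'ddedbfccdbdebcadccfd'
  #15 SA[15]=13  'debcadccfd'
  #16 SA[16]=4  'dedbfccdbdebcadccfd'
  #17 SA[17]=1  'eaddedbfccdbdebcadccfd'
  #18 SA[18]=14  'ebcadccfd'
  #19 SA[19]=5  'edbfccdbdebcadccfd'
  #20 SA[20]=0  'eeaddedbfccdbdebcadccfd'
  #21 SA[21]=8  'fccdbdebcadccfd'
  #22 SA[22]=21  'fd'

SA = [17, 2, 15, 12, 7, 16, 9, 19, 10, 20, 22, 11, 6, 18, 3, 13, 4, 1, 14, 5, 0, 8, 21]
rank  pair      lcp
   1  s[17:],s[2:]  2  'ad'
   2  s[2:],s[15:]  0  ''
   3  s[15:],s[12:]  1  'b'
   4  s[12:],s[7:]  1  'b'
   5  s[7:],s[16:]  0  ''
   6  s[16:],s[9:]  1  'c'
   7  s[9:],s[19:]  2  'cc'
   8  s[19:],s[10:]  1  'c'
   9  s[10:],s[20:]  1  'c'
  10  s[20:],s[22:]  0  ''
  11  s[22:],s[11:]  1  'd'
  12  s[11:],s[6:]  2  'db'
  13  s[6:],s[18:]  1  'd'
  14  s[18:],s[3:]  1  'd'
  15  s[3:],s[13:]  1  'd'
  16  s[13:],s[4:]  2  'de'
  17  s[4:],s[1:]  0  ''
  18  s[1:],s[14:]  1  'e'
  19  s[14:],s[5:]  1  'e'
  20  s[5:],s[0:]  1  'e'
  21  s[0:],s[8:]  0  ''
  22  s[8:],s[21:]  1  'f'

n(n+1)/2 = 23·24/2 = 276
Σ LCP = 0 + 2 + 0 + 1 + 1 + 0 + 1 + 2 + 1 + 1 + 0 + 1 + 2 + 1 + 1 + 1 + 2 + 0 + 1 + 1 + 1 + 0 + 1 = 21
distinct = 276 − 21 = 255

255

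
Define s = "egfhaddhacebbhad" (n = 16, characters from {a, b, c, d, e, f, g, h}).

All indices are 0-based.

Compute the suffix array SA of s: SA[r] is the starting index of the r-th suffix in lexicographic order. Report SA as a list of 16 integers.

sorted suffixes:
  #0 SA[0]=8  'acebbhad'
  #1 SA[1]=14  'ad'
  #2 SA[2]=4  'addhacebbhad'
  #3 SA[3]=11  'bbhad'
  #4 SA[4]=12  'bhad'
  #5 SA[5]=9  'cebbhad'
  #6 SA[6]=15  'd'
  #7 SA[7]=5  'ddhacebbhad'
  #8 SA[8]=6  'dhacebbhad'
  #9 SA[9]=10  'ebbhad'
  #10 SA[10]=0  'egfhaddhacebbhad'
  #11 SA[11]=2  'fhaddhacebbhad'
  #12 SA[12]=1  'gfhaddhacebbhad'
  #13 SA[13]=7  'hacebbhad'
  #14 SA[14]=13  'had'
  #15 SA[15]=3  'haddhacebbhad'

[8, 14, 4, 11, 12, 9, 15, 5, 6, 10, 0, 2, 1, 7, 13, 3]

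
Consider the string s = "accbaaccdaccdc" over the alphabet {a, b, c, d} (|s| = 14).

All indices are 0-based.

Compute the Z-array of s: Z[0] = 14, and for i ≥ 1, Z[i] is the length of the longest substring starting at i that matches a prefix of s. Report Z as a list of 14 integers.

[14, 0, 0, 0, 1, 3, 0, 0, 0, 3, 0, 0, 0, 0]

Z[0]=14
i=1: outside box; Z[1]=0
i=2: outside box; Z[2]=0
i=3: outside box; Z[3]=0
i=4: outside box; Z[4]=1 grow→box=[4,5)
i=5: outside box; Z[5]=3 grow→box=[5,8)
i=6: min(r-i=2, Z[1]=0)=0; Z[6]=0
i=7: min(r-i=1, Z[2]=0)=0; Z[7]=0
i=8: outside box; Z[8]=0
i=9: outside box; Z[9]=3 grow→box=[9,12)
i=10: min(r-i=2, Z[1]=0)=0; Z[10]=0
i=11: min(r-i=1, Z[2]=0)=0; Z[11]=0
i=12: outside box; Z[12]=0
i=13: outside box; Z[13]=0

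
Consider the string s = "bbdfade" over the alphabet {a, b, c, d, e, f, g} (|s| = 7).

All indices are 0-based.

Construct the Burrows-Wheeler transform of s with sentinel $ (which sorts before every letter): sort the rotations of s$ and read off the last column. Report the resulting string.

ef$babdd

rank  rotation  last
    0  $bbdfade  e
    1  ade$bbdf  f
    2  bbdfade$  $
    3  bdfade$b  b
    4  de$bbdfa  a
    5  dfade$bb  b
    6  e$bbdfad  d
    7  fade$bbd  d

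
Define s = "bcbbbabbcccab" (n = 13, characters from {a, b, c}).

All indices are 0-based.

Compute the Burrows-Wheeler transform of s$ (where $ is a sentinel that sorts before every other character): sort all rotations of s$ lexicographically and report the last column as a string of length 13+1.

bcbabbca$bcbcb

rank  rotation        last
    0  $bcbbbabbcccab  b
    1  ab$bcbbbabbccc  c
    2  abbcccab$bcbbb  b
    3  b$bcbbbabbccca  a
    4  babbcccab$bcbb  b
    5  bbabbcccab$bcb  b
    6  bbbabbcccab$bc  c
    7  bbcccab$bcbbba  a
    8  bcbbbabbcccab$  $
    9  bcccab$bcbbbab  b
   10  cab$bcbbbabbcc  c
   11  cbbbabbcccab$b  b
   12  ccab$bcbbbabbc  c
   13  cccab$bcbbbabb  b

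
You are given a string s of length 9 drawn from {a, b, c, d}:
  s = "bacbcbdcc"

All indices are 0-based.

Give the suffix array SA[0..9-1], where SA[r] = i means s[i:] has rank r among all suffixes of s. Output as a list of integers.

sorted suffixes:
  #0 SA[0]=1  'acbcbdcc'
  #1 SA[1]=0  'bacbcbdcc'
  #2 SA[2]=3  'bcbdcc'
  #3 SA[3]=5  'bdcc'
  #4 SA[4]=8  'c'
  #5 SA[5]=2  'cbcbdcc'
  #6 SA[6]=4  'cbdcc'
  #7 SA[7]=7  'cc'
  #8 SA[8]=6  'dcc'

[1, 0, 3, 5, 8, 2, 4, 7, 6]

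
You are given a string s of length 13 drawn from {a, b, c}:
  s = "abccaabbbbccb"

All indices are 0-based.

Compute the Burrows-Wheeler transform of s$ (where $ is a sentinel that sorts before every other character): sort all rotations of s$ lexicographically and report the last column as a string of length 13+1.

rank  rotation        last
    0  $abccaabbbbccb  b
    1  aabbbbccb$abcc  c
    2  abbbbccb$abcca  a
    3  abccaabbbbccb$  $
    4  b$abccaabbbbcc  c
    5  bbbbccb$abccaa  a
    6  bbbccb$abccaab  b
    7  bbccb$abccaabb  b
    8  bccaabbbbccb$a  a
    9  bccb$abccaabbb  b
   10  caabbbbccb$abc  c
   11  cb$abccaabbbbc  c
   12  ccaabbbbccb$ab  b
   13  ccb$abccaabbbb  b

bca$cabbabccbb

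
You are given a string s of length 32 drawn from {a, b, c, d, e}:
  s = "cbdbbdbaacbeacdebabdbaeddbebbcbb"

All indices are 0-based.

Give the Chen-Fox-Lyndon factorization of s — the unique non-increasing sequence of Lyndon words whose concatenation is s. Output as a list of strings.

["c", "bd", "bbd", "b", "aacbeacdebabdbaeddbebbcbb"]

emit factor 1: 'c' (i=0, period=1)
emit factor 2: 'bd' (i=1, period=2)
emit factor 3: 'bbd' (i=3, period=3)
emit factor 4: 'b' (i=6, period=1)
emit factor 5: 'aacbeacdebabdbaeddbebbcbb' (i=7, period=25)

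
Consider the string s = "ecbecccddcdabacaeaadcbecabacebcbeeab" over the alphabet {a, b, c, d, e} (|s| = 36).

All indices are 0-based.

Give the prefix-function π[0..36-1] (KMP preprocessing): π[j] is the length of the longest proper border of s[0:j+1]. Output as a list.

[0, 0, 0, 1, 2, 0, 0, 0, 0, 0, 0, 0, 0, 0, 0, 0, 1, 0, 0, 0, 0, 0, 1, 2, 0, 0, 0, 0, 1, 0, 0, 0, 1, 1, 0, 0]

π[0] = 0
j=1 s[j]='c': π[1]=0 (border '')
j=2 s[j]='b': π[2]=0 (border '')
j=3 s[j]='e': π[3]=1 (border 'e')
j=4 s[j]='c': π[4]=2 (border 'ec')
j=5 s[j]='c': k: 2→0; π[5]=0 (border '')
j=6 s[j]='c': π[6]=0 (border '')
j=7 s[j]='d': π[7]=0 (border '')
j=8 s[j]='d': π[8]=0 (border '')
j=9 s[j]='c': π[9]=0 (border '')
j=10 s[j]='d': π[10]=0 (border '')
j=11 s[j]='a': π[11]=0 (border '')
j=12 s[j]='b': π[12]=0 (border '')
j=13 s[j]='a': π[13]=0 (border '')
j=14 s[j]='c': π[14]=0 (border '')
j=15 s[j]='a': π[15]=0 (border '')
j=16 s[j]='e': π[16]=1 (border 'e')
j=17 s[j]='a': k: 1→0; π[17]=0 (border '')
j=18 s[j]='a': π[18]=0 (border '')
j=19 s[j]='d': π[19]=0 (border '')
j=20 s[j]='c': π[20]=0 (border '')
j=21 s[j]='b': π[21]=0 (border '')
j=22 s[j]='e': π[22]=1 (border 'e')
j=23 s[j]='c': π[23]=2 (border 'ec')
j=24 s[j]='a': k: 2→0; π[24]=0 (border '')
j=25 s[j]='b': π[25]=0 (border '')
j=26 s[j]='a': π[26]=0 (border '')
j=27 s[j]='c': π[27]=0 (border '')
j=28 s[j]='e': π[28]=1 (border 'e')
j=29 s[j]='b': k: 1→0; π[29]=0 (border '')
j=30 s[j]='c': π[30]=0 (border '')
j=31 s[j]='b': π[31]=0 (border '')
j=32 s[j]='e': π[32]=1 (border 'e')
j=33 s[j]='e': k: 1→0; π[33]=1 (border 'e')
j=34 s[j]='a': k: 1→0; π[34]=0 (border '')
j=35 s[j]='b': π[35]=0 (border '')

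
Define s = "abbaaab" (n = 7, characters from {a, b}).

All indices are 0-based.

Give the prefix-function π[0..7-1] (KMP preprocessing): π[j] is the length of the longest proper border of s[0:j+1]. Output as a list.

[0, 0, 0, 1, 1, 1, 2]

π[0] = 0
j=1 s[j]='b': π[1]=0 (border '')
j=2 s[j]='b': π[2]=0 (border '')
j=3 s[j]='a': π[3]=1 (border 'a')
j=4 s[j]='a': k: 1→0; π[4]=1 (border 'a')
j=5 s[j]='a': k: 1→0; π[5]=1 (border 'a')
j=6 s[j]='b': π[6]=2 (border 'ab')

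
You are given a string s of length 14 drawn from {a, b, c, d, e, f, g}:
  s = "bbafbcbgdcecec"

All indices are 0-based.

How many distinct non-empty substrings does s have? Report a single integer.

rank | idx | suffix
   0 |   2 | afbcbgdcecec
   1 |   1 | bafbcbgdcecec
   2 |   0 | bbafbcbgdcecec
   3 |   4 | bcbgdcecec
   4 |   6 | bgdcecec
   5 |  13 | c
   6 |   5 | cbgdcecec
   7 |  11 | cec
   8 |   9 | cecec
   9 |   8 | dcecec
  10 |  12 | ec
  11 |  10 | ecec
  12 |   3 | fbcbgdcecec
  13 |   7 | gdcecec

SA = [2, 1, 0, 4, 6, 13, 5, 11, 9, 8, 12, 10, 3, 7]
[i] adj suffixes → lcp
  [1] 2/1 → 0 ('')
  [2] 1/0 → 1 ('b')
  [3] 0/4 → 1 ('b')
  [4] 4/6 → 1 ('b')
  [5] 6/13 → 0 ('')
  [6] 13/5 → 1 ('c')
  [7] 5/11 → 1 ('c')
  [8] 11/9 → 3 ('cec')
  [9] 9/8 → 0 ('')
  [10] 8/12 → 0 ('')
  [11] 12/10 → 2 ('ec')
  [12] 10/3 → 0 ('')
  [13] 3/7 → 0 ('')

n(n+1)/2 = 14·15/2 = 105
Σ LCP = 0 + 0 + 1 + 1 + 1 + 0 + 1 + 1 + 3 + 0 + 0 + 2 + 0 + 0 = 10
distinct = 105 − 10 = 95

95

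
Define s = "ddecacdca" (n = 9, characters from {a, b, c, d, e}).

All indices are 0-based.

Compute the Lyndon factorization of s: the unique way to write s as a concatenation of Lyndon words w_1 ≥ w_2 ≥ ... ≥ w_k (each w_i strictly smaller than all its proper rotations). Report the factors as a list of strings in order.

["dde", "c", "acdc", "a"]

emit factor 1: 'dde' (i=0, period=3)
emit factor 2: 'c' (i=3, period=1)
emit factor 3: 'acdc' (i=4, period=4)
emit factor 4: 'a' (i=8, period=1)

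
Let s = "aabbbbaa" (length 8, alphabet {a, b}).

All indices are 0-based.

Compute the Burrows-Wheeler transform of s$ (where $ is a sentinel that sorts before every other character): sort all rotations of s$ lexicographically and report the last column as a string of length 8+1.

rank  rotation   last
    0  $aabbbbaa  a
    1  a$aabbbba  a
    2  aa$aabbbb  b
    3  aabbbbaa$  $
    4  abbbbaa$a  a
    5  baa$aabbb  b
    6  bbaa$aabb  b
    7  bbbaa$aab  b
    8  bbbbaa$aa  a

aab$abbba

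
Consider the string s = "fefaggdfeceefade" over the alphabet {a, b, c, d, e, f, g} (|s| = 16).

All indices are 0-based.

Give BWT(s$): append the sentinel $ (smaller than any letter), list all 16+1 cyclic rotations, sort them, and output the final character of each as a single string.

effeagdfcefeed$ga

rank  rotation           last
    0  $fefaggdfeceefade  e
    1  ade$fefaggdfeceef  f
    2  aggdfeceefade$fef  f
    3  ceefade$fefaggdfe  e
    4  de$fefaggdfeceefa  a
    5  dfeceefade$fefagg  g
    6  e$fefaggdfeceefad  d
    7  eceefade$fefaggdf  f
    8  eefade$fefaggdfec  c
    9  efade$fefaggdfece  e
   10  efaggdfeceefade$f  f
   11  fade$fefaggdfecee  e
   12  faggdfeceefade$fe  e
   13  feceefade$fefaggd  d
   14  fefaggdfeceefade$  $
   15  gdfeceefade$fefag  g
   16  ggdfeceefade$fefa  a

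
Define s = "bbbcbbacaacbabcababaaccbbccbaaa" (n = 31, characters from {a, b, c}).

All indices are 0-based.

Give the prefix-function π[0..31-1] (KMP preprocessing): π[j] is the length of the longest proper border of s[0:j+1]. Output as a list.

π[0] = 0
j=1 s[j]='b': π[1]=1 (border 'b')
j=2 s[j]='b': π[2]=2 (border 'bb')
j=3 s[j]='c': k: 2→1→0; π[3]=0 (border '')
j=4 s[j]='b': π[4]=1 (border 'b')
j=5 s[j]='b': π[5]=2 (border 'bb')
j=6 s[j]='a': k: 2→1→0; π[6]=0 (border '')
j=7 s[j]='c': π[7]=0 (border '')
j=8 s[j]='a': π[8]=0 (border '')
j=9 s[j]='a': π[9]=0 (border '')
j=10 s[j]='c': π[10]=0 (border '')
j=11 s[j]='b': π[11]=1 (border 'b')
j=12 s[j]='a': k: 1→0; π[12]=0 (border '')
j=13 s[j]='b': π[13]=1 (border 'b')
j=14 s[j]='c': k: 1→0; π[14]=0 (border '')
j=15 s[j]='a': π[15]=0 (border '')
j=16 s[j]='b': π[16]=1 (border 'b')
j=17 s[j]='a': k: 1→0; π[17]=0 (border '')
j=18 s[j]='b': π[18]=1 (border 'b')
j=19 s[j]='a': k: 1→0; π[19]=0 (border '')
j=20 s[j]='a': π[20]=0 (border '')
j=21 s[j]='c': π[21]=0 (border '')
j=22 s[j]='c': π[22]=0 (border '')
j=23 s[j]='b': π[23]=1 (border 'b')
j=24 s[j]='b': π[24]=2 (border 'bb')
j=25 s[j]='c': k: 2→1→0; π[25]=0 (border '')
j=26 s[j]='c': π[26]=0 (border '')
j=27 s[j]='b': π[27]=1 (border 'b')
j=28 s[j]='a': k: 1→0; π[28]=0 (border '')
j=29 s[j]='a': π[29]=0 (border '')
j=30 s[j]='a': π[30]=0 (border '')

[0, 1, 2, 0, 1, 2, 0, 0, 0, 0, 0, 1, 0, 1, 0, 0, 1, 0, 1, 0, 0, 0, 0, 1, 2, 0, 0, 1, 0, 0, 0]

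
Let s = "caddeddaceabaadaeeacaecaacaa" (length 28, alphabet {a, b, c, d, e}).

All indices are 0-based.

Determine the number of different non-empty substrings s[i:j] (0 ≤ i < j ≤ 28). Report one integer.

369

sorted suffixes:
  #0 SA[0]=27  'a'
  #1 SA[1]=26  'aa'
  #2 SA[2]=23  'aacaa'
  #3 SA[3]=12  'aadaeeacaecaacaa'
  #4 SA[4]=10  'abaadaeeacaecaacaa'
  #5 SA[5]=24  'acaa'
  #6 SA[6]=18  'acaecaacaa'
  #7 SA[7]=7  'aceabaadaeeacaecaacaa'
  #8 SA[8]=13  'adaeeacaecaacaa'
  #9 SA[9]=1  'addeddaceabaadaeeacaecaacaa'
  #10 SA[10]=20  'aecaacaa'
  #11 SA[11]=15  'aeeacaecaacaa'
  #12 SA[12]=11  'baadaeeacaecaacaa'
  #13 SA[13]=25  'caa'
  #14 SA[14]=22  'caacaa'
  #15 SA[15]=0  'caddeddaceabaadaeeacaecaacaa'
  #16 SA[16]=19  'caecaacaa'
  #17 SA[17]=8  'ceabaadaeeacaecaacaa'
  #18 SA[18]=6  'daceabaadaeeacaecaacaa'
  #19 SA[19]=14  'daeeacaecaacaa'
  #20 SA[20]=5  'ddaceabaadaeeacaecaacaa'
  #21 SA[21]=2  'ddeddaceabaadaeeacaecaacaa'
  #22 SA[22]=3  'deddaceabaadaeeacaecaacaa'
  #23 SA[23]=9  'eabaadaeeacaecaacaa'
  #24 SA[24]=17  'eacaecaacaa'
  #25 SA[25]=21  'ecaacaa'
  #26 SA[26]=4  'eddaceabaadaeeacaecaacaa'
  #27 SA[27]=16  'eeacaecaacaa'

SA = [27, 26, 23, 12, 10, 24, 18, 7, 13, 1, 20, 15, 11, 25, 22, 0, 19, 8, 6, 14, 5, 2, 3, 9, 17, 21, 4, 16]
rank  pair      lcp
   1  s[27:],s[26:]  1  'a'
   2  s[26:],s[23:]  2  'aa'
   3  s[23:],s[12:]  2  'aa'
   4  s[12:],s[10:]  1  'a'
   5  s[10:],s[24:]  1  'a'
   6  s[24:],s[18:]  3  'aca'
   7  s[18:],s[7:]  2  'ac'
   8  s[7:],s[13:]  1  'a'
   9  s[13:],s[1:]  2  'ad'
  10  s[1:],s[20:]  1  'a'
  11  s[20:],s[15:]  2  'ae'
  12  s[15:],s[11:]  0  ''
  13  s[11:],s[25:]  0  ''
  14  s[25:],s[22:]  3  'caa'
  15  s[22:],s[0:]  2  'ca'
  16  s[0:],s[19:]  2  'ca'
  17  s[19:],s[8:]  1  'c'
  18  s[8:],s[6:]  0  ''
  19  s[6:],s[14:]  2  'da'
  20  s[14:],s[5:]  1  'd'
  21  s[5:],s[2:]  2  'dd'
  22  s[2:],s[3:]  1  'd'
  23  s[3:],s[9:]  0  ''
  24  s[9:],s[17:]  2  'ea'
  25  s[17:],s[21:]  1  'e'
  26  s[21:],s[4:]  1  'e'
  27  s[4:],s[16:]  1  'e'

n(n+1)/2 = 28·29/2 = 406
Σ LCP = 0 + 1 + 2 + 2 + 1 + 1 + 3 + 2 + 1 + 2 + 1 + 2 + 0 + 0 + 3 + 2 + 2 + 1 + 0 + 2 + 1 + 2 + 1 + 0 + 2 + 1 + 1 + 1 = 37
distinct = 406 − 37 = 369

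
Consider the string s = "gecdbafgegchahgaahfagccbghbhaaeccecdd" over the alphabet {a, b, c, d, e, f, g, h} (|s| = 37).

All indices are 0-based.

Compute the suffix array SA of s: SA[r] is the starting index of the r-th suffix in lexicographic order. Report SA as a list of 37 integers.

rank→(start, suffix):
  0 → (28, 'aaeccecdd')
  1 → (15, 'aahfagccbghbhaaeccecdd')
  2 → (29, 'aeccecdd')
  3 → (5, 'afgegchahgaahfagccbghbhaaeccecdd')
  4 → (19, 'agccbghbhaaeccecdd')
  5 → (16, 'ahfagccbghbhaaeccecdd')
  6 → (12, 'ahgaahfagccbghbhaaeccecdd')
  7 → (4, 'bafgegchahgaahfagccbghbhaaeccecdd')
  8 → (23, 'bghbhaaeccecdd')
  9 → (26, 'bhaaeccecdd')
  10 → (22, 'cbghbhaaeccecdd')
  11 → (21, 'ccbghbhaaeccecdd')
  12 → (31, 'ccecdd')
  13 → (2, 'cdbafgegchahgaahfagccbghbhaaeccecdd')
  14 → (34, 'cdd')
  15 → (32, 'cecdd')
  16 → (10, 'chahgaahfagccbghbhaaeccecdd')
  17 → (36, 'd')
  18 → (3, 'dbafgegchahgaahfagccbghbhaaeccecdd')
  19 → (35, 'dd')
  20 → (30, 'eccecdd')
  21 → (1, 'ecdbafgegchahgaahfagccbghbhaaeccecdd')
  22 → (33, 'ecdd')
  23 → (8, 'egchahgaahfagccbghbhaaeccecdd')
  24 → (18, 'fagccbghbhaaeccecdd')
  25 → (6, 'fgegchahgaahfagccbghbhaaeccecdd')
  26 → (14, 'gaahfagccbghbhaaeccecdd')
  27 → (20, 'gccbghbhaaeccecdd')
  28 → (9, 'gchahgaahfagccbghbhaaeccecdd')
  29 → (0, 'gecdbafgegchahgaahfagccbghbhaaeccecdd')
  30 → (7, 'gegchahgaahfagccbghbhaaeccecdd')
  31 → (24, 'ghbhaaeccecdd')
  32 → (27, 'haaeccecdd')
  33 → (11, 'hahgaahfagccbghbhaaeccecdd')
  34 → (25, 'hbhaaeccecdd')
  35 → (17, 'hfagccbghbhaaeccecdd')
  36 → (13, 'hgaahfagccbghbhaaeccecdd')

[28, 15, 29, 5, 19, 16, 12, 4, 23, 26, 22, 21, 31, 2, 34, 32, 10, 36, 3, 35, 30, 1, 33, 8, 18, 6, 14, 20, 9, 0, 7, 24, 27, 11, 25, 17, 13]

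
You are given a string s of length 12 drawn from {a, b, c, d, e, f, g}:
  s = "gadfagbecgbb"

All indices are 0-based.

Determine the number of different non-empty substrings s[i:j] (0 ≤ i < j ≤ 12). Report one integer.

sorted suffixes:
  #0 SA[0]=1  'adfagbecgbb'
  #1 SA[1]=4  'agbecgbb'
  #2 SA[2]=11  'b'
  #3 SA[3]=10  'bb'
  #4 SA[4]=6  'becgbb'
  #5 SA[5]=8  'cgbb'
  #6 SA[6]=2  'dfagbecgbb'
  #7 SA[7]=7  'ecgbb'
  #8 SA[8]=3  'fagbecgbb'
  #9 SA[9]=0  'gadfagbecgbb'
  #10 SA[10]=9  'gbb'
  #11 SA[11]=5  'gbecgbb'

SA = [1, 4, 11, 10, 6, 8, 2, 7, 3, 0, 9, 5]
rank  pair      lcp
   1  s[1:],s[4:]  1  'a'
   2  s[4:],s[11:]  0  ''
   3  s[11:],s[10:]  1  'b'
   4  s[10:],s[6:]  1  'b'
   5  s[6:],s[8:]  0  ''
   6  s[8:],s[2:]  0  ''
   7  s[2:],s[7:]  0  ''
   8  s[7:],s[3:]  0  ''
   9  s[3:],s[0:]  0  ''
  10  s[0:],s[9:]  1  'g'
  11  s[9:],s[5:]  2  'gb'

n(n+1)/2 = 12·13/2 = 78
Σ LCP = 0 + 1 + 0 + 1 + 1 + 0 + 0 + 0 + 0 + 0 + 1 + 2 = 6
distinct = 78 − 6 = 72

72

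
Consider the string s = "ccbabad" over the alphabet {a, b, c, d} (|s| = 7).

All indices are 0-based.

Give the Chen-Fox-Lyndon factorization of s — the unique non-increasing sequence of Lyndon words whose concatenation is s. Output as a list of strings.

emit factor 1: 'c' (i=0, period=1)
emit factor 2: 'c' (i=1, period=1)
emit factor 3: 'b' (i=2, period=1)
emit factor 4: 'abad' (i=3, period=4)

["c", "c", "b", "abad"]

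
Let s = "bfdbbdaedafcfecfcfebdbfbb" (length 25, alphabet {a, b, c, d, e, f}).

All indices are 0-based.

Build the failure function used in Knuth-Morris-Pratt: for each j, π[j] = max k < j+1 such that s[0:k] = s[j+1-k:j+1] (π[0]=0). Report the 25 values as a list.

[0, 0, 0, 1, 1, 0, 0, 0, 0, 0, 0, 0, 0, 0, 0, 0, 0, 0, 0, 1, 0, 1, 2, 1, 1]

π[0] = 0
j=1 s[j]='f': π[1]=0 (border '')
j=2 s[j]='d': π[2]=0 (border '')
j=3 s[j]='b': π[3]=1 (border 'b')
j=4 s[j]='b': k: 1→0; π[4]=1 (border 'b')
j=5 s[j]='d': k: 1→0; π[5]=0 (border '')
j=6 s[j]='a': π[6]=0 (border '')
j=7 s[j]='e': π[7]=0 (border '')
j=8 s[j]='d': π[8]=0 (border '')
j=9 s[j]='a': π[9]=0 (border '')
j=10 s[j]='f': π[10]=0 (border '')
j=11 s[j]='c': π[11]=0 (border '')
j=12 s[j]='f': π[12]=0 (border '')
j=13 s[j]='e': π[13]=0 (border '')
j=14 s[j]='c': π[14]=0 (border '')
j=15 s[j]='f': π[15]=0 (border '')
j=16 s[j]='c': π[16]=0 (border '')
j=17 s[j]='f': π[17]=0 (border '')
j=18 s[j]='e': π[18]=0 (border '')
j=19 s[j]='b': π[19]=1 (border 'b')
j=20 s[j]='d': k: 1→0; π[20]=0 (border '')
j=21 s[j]='b': π[21]=1 (border 'b')
j=22 s[j]='f': π[22]=2 (border 'bf')
j=23 s[j]='b': k: 2→0; π[23]=1 (border 'b')
j=24 s[j]='b': k: 1→0; π[24]=1 (border 'b')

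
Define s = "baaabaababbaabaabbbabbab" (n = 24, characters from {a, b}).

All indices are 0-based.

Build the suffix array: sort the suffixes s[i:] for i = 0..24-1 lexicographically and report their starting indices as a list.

[1, 2, 11, 5, 14, 22, 3, 12, 6, 8, 19, 15, 23, 0, 10, 4, 13, 21, 7, 18, 9, 20, 17, 16]

rank | idx | suffix
   0 |   1 | aaabaababbaabaabbbabbab
   1 |   2 | aabaababbaabaabbbabbab
   2 |  11 | aabaabbbabbab
   3 |   5 | aababbaabaabbbabbab
   4 |  14 | aabbbabbab
   5 |  22 | ab
   6 |   3 | abaababbaabaabbbabbab
   7 |  12 | abaabbbabbab
   8 |   6 | ababbaabaabbbabbab
   9 |   8 | abbaabaabbbabbab
  10 |  19 | abbab
  11 |  15 | abbbabbab
  12 |  23 | b
  13 |   0 | baaabaababbaabaabbbabbab
  14 |  10 | baabaabbbabbab
  15 |   4 | baababbaabaabbbabbab
  16 |  13 | baabbbabbab
  17 |  21 | bab
  18 |   7 | babbaabaabbbabbab
  19 |  18 | babbab
  20 |   9 | bbaabaabbbabbab
  21 |  20 | bbab
  22 |  17 | bbabbab
  23 |  16 | bbbabbab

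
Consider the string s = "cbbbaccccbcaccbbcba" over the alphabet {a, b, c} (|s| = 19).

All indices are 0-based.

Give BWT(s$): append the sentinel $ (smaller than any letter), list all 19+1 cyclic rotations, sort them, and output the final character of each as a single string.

rank  rotation              last
    0  $cbbbaccccbcaccbbcba  a
    1  a$cbbbaccccbcaccbbcb  b
    2  accbbcba$cbbbaccccbc  c
    3  accccbcaccbbcba$cbbb  b
    4  ba$cbbbaccccbcaccbbc  c
    5  baccccbcaccbbcba$cbb  b
    6  bbaccccbcaccbbcba$cb  b
    7  bbbaccccbcaccbbcba$c  c
    8  bbcba$cbbbaccccbcacc  c
    9  bcaccbbcba$cbbbacccc  c
   10  bcba$cbbbaccccbcaccb  b
   11  caccbbcba$cbbbaccccb  b
   12  cba$cbbbaccccbcaccbb  b
   13  cbbbaccccbcaccbbcba$  $
   14  cbbcba$cbbbaccccbcac  c
   15  cbcaccbbcba$cbbbaccc  c
   16  ccbbcba$cbbbaccccbca  a
   17  ccbcaccbbcba$cbbbacc  c
   18  cccbcaccbbcba$cbbbac  c
   19  ccccbcaccbbcba$cbbba  a

abcbcbbcccbbb$ccacca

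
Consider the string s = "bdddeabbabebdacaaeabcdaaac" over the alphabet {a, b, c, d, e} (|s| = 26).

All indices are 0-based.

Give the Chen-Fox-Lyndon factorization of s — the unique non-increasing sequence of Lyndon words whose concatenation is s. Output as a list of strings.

["bddde", "abbabebdac", "aaeabcd", "aaac"]

emit factor 1: 'bddde' (i=0, period=5)
emit factor 2: 'abbabebdac' (i=5, period=10)
emit factor 3: 'aaeabcd' (i=15, period=7)
emit factor 4: 'aaac' (i=22, period=4)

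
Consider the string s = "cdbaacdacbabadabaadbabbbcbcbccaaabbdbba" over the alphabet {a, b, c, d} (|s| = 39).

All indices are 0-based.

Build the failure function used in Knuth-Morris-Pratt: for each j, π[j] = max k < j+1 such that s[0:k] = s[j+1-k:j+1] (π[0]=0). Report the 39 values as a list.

[0, 0, 0, 0, 0, 1, 2, 0, 1, 0, 0, 0, 0, 0, 0, 0, 0, 0, 0, 0, 0, 0, 0, 0, 1, 0, 1, 0, 1, 1, 0, 0, 0, 0, 0, 0, 0, 0, 0]

π[0] = 0
j=1 s[j]='d': π[1]=0 (border '')
j=2 s[j]='b': π[2]=0 (border '')
j=3 s[j]='a': π[3]=0 (border '')
j=4 s[j]='a': π[4]=0 (border '')
j=5 s[j]='c': π[5]=1 (border 'c')
j=6 s[j]='d': π[6]=2 (border 'cd')
j=7 s[j]='a': k: 2→0; π[7]=0 (border '')
j=8 s[j]='c': π[8]=1 (border 'c')
j=9 s[j]='b': k: 1→0; π[9]=0 (border '')
j=10 s[j]='a': π[10]=0 (border '')
j=11 s[j]='b': π[11]=0 (border '')
j=12 s[j]='a': π[12]=0 (border '')
j=13 s[j]='d': π[13]=0 (border '')
j=14 s[j]='a': π[14]=0 (border '')
j=15 s[j]='b': π[15]=0 (border '')
j=16 s[j]='a': π[16]=0 (border '')
j=17 s[j]='a': π[17]=0 (border '')
j=18 s[j]='d': π[18]=0 (border '')
j=19 s[j]='b': π[19]=0 (border '')
j=20 s[j]='a': π[20]=0 (border '')
j=21 s[j]='b': π[21]=0 (border '')
j=22 s[j]='b': π[22]=0 (border '')
j=23 s[j]='b': π[23]=0 (border '')
j=24 s[j]='c': π[24]=1 (border 'c')
j=25 s[j]='b': k: 1→0; π[25]=0 (border '')
j=26 s[j]='c': π[26]=1 (border 'c')
j=27 s[j]='b': k: 1→0; π[27]=0 (border '')
j=28 s[j]='c': π[28]=1 (border 'c')
j=29 s[j]='c': k: 1→0; π[29]=1 (border 'c')
j=30 s[j]='a': k: 1→0; π[30]=0 (border '')
j=31 s[j]='a': π[31]=0 (border '')
j=32 s[j]='a': π[32]=0 (border '')
j=33 s[j]='b': π[33]=0 (border '')
j=34 s[j]='b': π[34]=0 (border '')
j=35 s[j]='d': π[35]=0 (border '')
j=36 s[j]='b': π[36]=0 (border '')
j=37 s[j]='b': π[37]=0 (border '')
j=38 s[j]='a': π[38]=0 (border '')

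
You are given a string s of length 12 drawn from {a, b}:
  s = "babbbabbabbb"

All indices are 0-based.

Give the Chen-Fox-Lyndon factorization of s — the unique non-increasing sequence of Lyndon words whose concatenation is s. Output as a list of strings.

["b", "abbb", "abbabbb"]

emit factor 1: 'b' (i=0, period=1)
emit factor 2: 'abbb' (i=1, period=4)
emit factor 3: 'abbabbb' (i=5, period=7)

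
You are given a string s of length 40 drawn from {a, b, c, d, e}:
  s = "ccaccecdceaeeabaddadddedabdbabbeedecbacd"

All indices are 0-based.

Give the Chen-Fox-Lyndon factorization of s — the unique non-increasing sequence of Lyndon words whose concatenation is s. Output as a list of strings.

emit factor 1: 'c' (i=0, period=1)
emit factor 2: 'c' (i=1, period=1)
emit factor 3: 'accecdceaee' (i=2, period=11)
emit factor 4: 'abaddadddedabdbabbeedecbacd' (i=13, period=27)

["c", "c", "accecdceaee", "abaddadddedabdbabbeedecbacd"]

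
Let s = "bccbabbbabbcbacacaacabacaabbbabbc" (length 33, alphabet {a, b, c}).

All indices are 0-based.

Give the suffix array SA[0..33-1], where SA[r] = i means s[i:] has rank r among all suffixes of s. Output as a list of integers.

[24, 17, 20, 25, 4, 29, 8, 22, 15, 18, 13, 3, 28, 7, 21, 12, 27, 6, 26, 5, 30, 9, 31, 10, 0, 32, 23, 16, 19, 14, 2, 11, 1]

rank→(start, suffix):
  0 → (24, 'aabbbabbc')
  1 → (17, 'aacabacaabbbabbc')
  2 → (20, 'abacaabbbabbc')
  3 → (25, 'abbbabbc')
  4 → (4, 'abbbabbcbacacaacabacaabbbabbc')
  5 → (29, 'abbc')
  6 → (8, 'abbcbacacaacabacaabbbabbc')
  7 → (22, 'acaabbbabbc')
  8 → (15, 'acaacabacaabbbabbc')
  9 → (18, 'acabacaabbbabbc')
  10 → (13, 'acacaacabacaabbbabbc')
  11 → (3, 'babbbabbcbacacaacabacaabbbabbc')
  12 → (28, 'babbc')
  13 → (7, 'babbcbacacaacabacaabbbabbc')
  14 → (21, 'bacaabbbabbc')
  15 → (12, 'bacacaacabacaabbbabbc')
  16 → (27, 'bbabbc')
  17 → (6, 'bbabbcbacacaacabacaabbbabbc')
  18 → (26, 'bbbabbc')
  19 → (5, 'bbbabbcbacacaacabacaabbbabbc')
  20 → (30, 'bbc')
  21 → (9, 'bbcbacacaacabacaabbbabbc')
  22 → (31, 'bc')
  23 → (10, 'bcbacacaacabacaabbbabbc')
  24 → (0, 'bccbabbbabbcbacacaacabacaabbbabbc')
  25 → (32, 'c')
  26 → (23, 'caabbbabbc')
  27 → (16, 'caacabacaabbbabbc')
  28 → (19, 'cabacaabbbabbc')
  29 → (14, 'cacaacabacaabbbabbc')
  30 → (2, 'cbabbbabbcbacacaacabacaabbbabbc')
  31 → (11, 'cbacacaacabacaabbbabbc')
  32 → (1, 'ccbabbbabbcbacacaacabacaabbbabbc')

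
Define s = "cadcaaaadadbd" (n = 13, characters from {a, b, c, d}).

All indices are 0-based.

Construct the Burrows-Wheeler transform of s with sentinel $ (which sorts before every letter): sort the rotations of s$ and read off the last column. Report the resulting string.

rank  rotation        last
    0  $cadcaaaadadbd  d
    1  aaaadadbd$cadc  c
    2  aaadadbd$cadca  a
    3  aadadbd$cadcaa  a
    4  adadbd$cadcaaa  a
    5  adbd$cadcaaaad  d
    6  adcaaaadadbd$c  c
    7  bd$cadcaaaadad  d
    8  caaaadadbd$cad  d
    9  cadcaaaadadbd$  $
   10  d$cadcaaaadadb  b
   11  dadbd$cadcaaaa  a
   12  dbd$cadcaaaada  a
   13  dcaaaadadbd$ca  a

dcaaadcdd$baaa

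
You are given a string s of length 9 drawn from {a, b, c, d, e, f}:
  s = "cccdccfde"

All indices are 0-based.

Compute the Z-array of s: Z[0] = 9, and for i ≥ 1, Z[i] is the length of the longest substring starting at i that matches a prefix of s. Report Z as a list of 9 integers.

[9, 2, 1, 0, 2, 1, 0, 0, 0]

Z[0]=9
i=1: i≥r, start 0; Z[1]=2 extend→box=[1,3)
i=2: min(r-i=1, Z[1]=2)=1; Z[2]=1
i=3: i≥r, start 0; Z[3]=0
i=4: i≥r, start 0; Z[4]=2 extend→box=[4,6)
i=5: min(r-i=1, Z[1]=2)=1; Z[5]=1
i=6: i≥r, start 0; Z[6]=0
i=7: i≥r, start 0; Z[7]=0
i=8: i≥r, start 0; Z[8]=0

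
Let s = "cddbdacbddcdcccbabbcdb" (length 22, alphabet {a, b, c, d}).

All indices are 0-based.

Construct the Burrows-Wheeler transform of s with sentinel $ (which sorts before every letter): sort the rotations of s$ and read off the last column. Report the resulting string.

bbddcabdccacdbd$bcdcdcb

rank  rotation                 last
    0  $cddbdacbddcdcccbabbcdb  b
    1  abbcdb$cddbdacbddcdcccb  b
    2  acbddcdcccbabbcdb$cddbd  d
    3  b$cddbdacbddcdcccbabbcd  d
    4  babbcdb$cddbdacbddcdccc  c
    5  bbcdb$cddbdacbddcdcccba  a
    6  bcdb$cddbdacbddcdcccbab  b
    7  bdacbddcdcccbabbcdb$cdd  d
    8  bddcdcccbabbcdb$cddbdac  c
    9  cbabbcdb$cddbdacbddcdcc  c
   10  cbddcdcccbabbcdb$cddbda  a
   11  ccbabbcdb$cddbdacbddcdc  c
   12  cccbabbcdb$cddbdacbddcd  d
   13  cdb$cddbdacbddcdcccbabb  b
   14  cdcccbabbcdb$cddbdacbdd  d
   15  cddbdacbddcdcccbabbcdb$  $
   16  dacbddcdcccbabbcdb$cddb  b
   17  db$cddbdacbddcdcccbabbc  c
   18  dbdacbddcdcccbabbcdb$cd  d
   19  dcccbabbcdb$cddbdacbddc  c
   20  dcdcccbabbcdb$cddbdacbd  d
   21  ddbdacbddcdcccbabbcdb$c  c
   22  ddcdcccbabbcdb$cddbdacb  b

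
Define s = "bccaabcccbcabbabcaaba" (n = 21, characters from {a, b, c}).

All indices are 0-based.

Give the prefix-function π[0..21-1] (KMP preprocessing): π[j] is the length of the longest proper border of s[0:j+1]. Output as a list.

[0, 0, 0, 0, 0, 1, 2, 3, 0, 1, 2, 0, 1, 1, 0, 1, 2, 0, 0, 1, 0]

π[0] = 0
j=1 s[j]='c': π[1]=0 (border '')
j=2 s[j]='c': π[2]=0 (border '')
j=3 s[j]='a': π[3]=0 (border '')
j=4 s[j]='a': π[4]=0 (border '')
j=5 s[j]='b': π[5]=1 (border 'b')
j=6 s[j]='c': π[6]=2 (border 'bc')
j=7 s[j]='c': π[7]=3 (border 'bcc')
j=8 s[j]='c': k: 3→0; π[8]=0 (border '')
j=9 s[j]='b': π[9]=1 (border 'b')
j=10 s[j]='c': π[10]=2 (border 'bc')
j=11 s[j]='a': k: 2→0; π[11]=0 (border '')
j=12 s[j]='b': π[12]=1 (border 'b')
j=13 s[j]='b': k: 1→0; π[13]=1 (border 'b')
j=14 s[j]='a': k: 1→0; π[14]=0 (border '')
j=15 s[j]='b': π[15]=1 (border 'b')
j=16 s[j]='c': π[16]=2 (border 'bc')
j=17 s[j]='a': k: 2→0; π[17]=0 (border '')
j=18 s[j]='a': π[18]=0 (border '')
j=19 s[j]='b': π[19]=1 (border 'b')
j=20 s[j]='a': k: 1→0; π[20]=0 (border '')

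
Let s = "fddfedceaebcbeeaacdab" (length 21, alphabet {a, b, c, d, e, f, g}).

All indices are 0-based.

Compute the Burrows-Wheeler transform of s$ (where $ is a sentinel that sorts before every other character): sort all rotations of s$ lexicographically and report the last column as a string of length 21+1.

rank  rotation                last
    0  $fddfedceaebcbeeaacdab  b
    1  aacdab$fddfedceaebcbee  e
    2  ab$fddfedceaebcbeeaacd  d
    3  acdab$fddfedceaebcbeea  a
    4  aebcbeeaacdab$fddfedce  e
    5  b$fddfedceaebcbeeaacda  a
    6  bcbeeaacdab$fddfedceae  e
    7  beeaacdab$fddfedceaebc  c
    8  cbeeaacdab$fddfedceaeb  b
    9  cdab$fddfedceaebcbeeaa  a
   10  ceaebcbeeaacdab$fddfed  d
   11  dab$fddfedceaebcbeeaac  c
   12  dceaebcbeeaacdab$fddfe  e
   13  ddfedceaebcbeeaacdab$f  f
   14  dfedceaebcbeeaacdab$fd  d
   15  eaacdab$fddfedceaebcbe  e
   16  eaebcbeeaacdab$fddfedc  c
   17  ebcbeeaacdab$fddfedcea  a
   18  edceaebcbeeaacdab$fddf  f
   19  eeaacdab$fddfedceaebcb  b
   20  fddfedceaebcbeeaacdab$  $
   21  fedceaebcbeeaacdab$fdd  d

bedaeaecbadcefdecafb$d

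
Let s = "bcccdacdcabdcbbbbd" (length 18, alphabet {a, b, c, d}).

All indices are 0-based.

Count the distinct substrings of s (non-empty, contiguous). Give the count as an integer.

150

rank→(start, suffix):
  0 → (9, 'abdcbbbbd')
  1 → (5, 'acdcabdcbbbbd')
  2 → (13, 'bbbbd')
  3 → (14, 'bbbd')
  4 → (15, 'bbd')
  5 → (0, 'bcccdacdcabdcbbbbd')
  6 → (16, 'bd')
  7 → (10, 'bdcbbbbd')
  8 → (8, 'cabdcbbbbd')
  9 → (12, 'cbbbbd')
  10 → (1, 'cccdacdcabdcbbbbd')
  11 → (2, 'ccdacdcabdcbbbbd')
  12 → (3, 'cdacdcabdcbbbbd')
  13 → (6, 'cdcabdcbbbbd')
  14 → (17, 'd')
  15 → (4, 'dacdcabdcbbbbd')
  16 → (7, 'dcabdcbbbbd')
  17 → (11, 'dcbbbbd')

SA = [9, 5, 13, 14, 15, 0, 16, 10, 8, 12, 1, 2, 3, 6, 17, 4, 7, 11]
i: (SA[i-1],SA[i]) lcp shared
  1: (9,5) 1 'a'
  2: (5,13) 0 ''
  3: (13,14) 3 'bbb'
  4: (14,15) 2 'bb'
  5: (15,0) 1 'b'
  6: (0,16) 1 'b'
  7: (16,10) 2 'bd'
  8: (10,8) 0 ''
  9: (8,12) 1 'c'
  10: (12,1) 1 'c'
  11: (1,2) 2 'cc'
  12: (2,3) 1 'c'
  13: (3,6) 2 'cd'
  14: (6,17) 0 ''
  15: (17,4) 1 'd'
  16: (4,7) 1 'd'
  17: (7,11) 2 'dc'

n(n+1)/2 = 18·19/2 = 171
Σ LCP = 0 + 1 + 0 + 3 + 2 + 1 + 1 + 2 + 0 + 1 + 1 + 2 + 1 + 2 + 0 + 1 + 1 + 2 = 21
distinct = 171 − 21 = 150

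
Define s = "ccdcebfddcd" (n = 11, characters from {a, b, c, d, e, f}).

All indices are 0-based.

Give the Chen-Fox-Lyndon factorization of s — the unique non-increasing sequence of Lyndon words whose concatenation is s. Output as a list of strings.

emit factor 1: 'ccdce' (i=0, period=5)
emit factor 2: 'bfddcd' (i=5, period=6)

["ccdce", "bfddcd"]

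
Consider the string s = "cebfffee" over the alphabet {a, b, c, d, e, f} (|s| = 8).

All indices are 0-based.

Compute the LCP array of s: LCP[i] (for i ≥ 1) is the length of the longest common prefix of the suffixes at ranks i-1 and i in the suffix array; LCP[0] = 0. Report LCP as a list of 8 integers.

rank | idx | suffix
   0 |   2 | bfffee
   1 |   0 | cebfffee
   2 |   7 | e
   3 |   1 | ebfffee
   4 |   6 | ee
   5 |   5 | fee
   6 |   4 | ffee
   7 |   3 | fffee

SA = [2, 0, 7, 1, 6, 5, 4, 3]
i: (SA[i-1],SA[i]) lcp shared
  1: (2,0) 0 ''
  2: (0,7) 0 ''
  3: (7,1) 1 'e'
  4: (1,6) 1 'e'
  5: (6,5) 0 ''
  6: (5,4) 1 'f'
  7: (4,3) 2 'ff'

[0, 0, 0, 1, 1, 0, 1, 2]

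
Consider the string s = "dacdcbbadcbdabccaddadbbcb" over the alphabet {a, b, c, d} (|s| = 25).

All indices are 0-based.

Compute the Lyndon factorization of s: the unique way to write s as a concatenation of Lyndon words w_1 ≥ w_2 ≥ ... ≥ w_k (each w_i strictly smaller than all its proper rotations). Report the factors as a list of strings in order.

["d", "acdcbbadcbd", "abccaddadbbcb"]

emit factor 1: 'd' (i=0, period=1)
emit factor 2: 'acdcbbadcbd' (i=1, period=11)
emit factor 3: 'abccaddadbbcb' (i=12, period=13)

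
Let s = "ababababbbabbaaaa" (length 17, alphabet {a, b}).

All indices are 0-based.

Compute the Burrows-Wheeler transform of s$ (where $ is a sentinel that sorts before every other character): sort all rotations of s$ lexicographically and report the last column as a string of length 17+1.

aaaab$bbbbbaabaaba

rank  rotation            last
    0  $ababababbbabbaaaa  a
    1  a$ababababbbabbaaa  a
    2  aa$ababababbbabbaa  a
    3  aaa$ababababbbabba  a
    4  aaaa$ababababbbabb  b
    5  ababababbbabbaaaa$  $
    6  abababbbabbaaaa$ab  b
    7  ababbbabbaaaa$abab  b
    8  abbaaaa$ababababbb  b
    9  abbbabbaaaa$ababab  b
   10  baaaa$ababababbbab  b
   11  babababbbabbaaaa$a  a
   12  bababbbabbaaaa$aba  a
   13  babbaaaa$ababababb  b
   14  babbbabbaaaa$ababa  a
   15  bbaaaa$ababababbba  a
   16  bbabbaaaa$abababab  b
   17  bbbabbaaaa$abababa  a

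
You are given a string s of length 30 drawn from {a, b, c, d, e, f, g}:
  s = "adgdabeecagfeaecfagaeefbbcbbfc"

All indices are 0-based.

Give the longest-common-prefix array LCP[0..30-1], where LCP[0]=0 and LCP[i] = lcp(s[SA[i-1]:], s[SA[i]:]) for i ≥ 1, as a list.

[0, 1, 1, 2, 1, 2, 0, 2, 1, 1, 1, 0, 1, 1, 1, 0, 1, 0, 1, 2, 1, 2, 1, 0, 1, 1, 1, 0, 1, 1]

sorted suffixes:
  #0 SA[0]=4  'abeecagfeaecfagaeefbbcbbfc'
  #1 SA[1]=0  'adgdabeecagfeaecfagaeefbbcbbfc'
  #2 SA[2]=13  'aecfagaeefbbcbbfc'
  #3 SA[3]=19  'aeefbbcbbfc'
  #4 SA[4]=17  'agaeefbbcbbfc'
  #5 SA[5]=9  'agfeaecfagaeefbbcbbfc'
  #6 SA[6]=23  'bbcbbfc'
  #7 SA[7]=26  'bbfc'
  #8 SA[8]=24  'bcbbfc'
  #9 SA[9]=5  'beecagfeaecfagaeefbbcbbfc'
  #10 SA[10]=27  'bfc'
  #11 SA[11]=29  'c'
  #12 SA[12]=8  'cagfeaecfagaeefbbcbbfc'
  #13 SA[13]=25  'cbbfc'
  #14 SA[14]=15  'cfagaeefbbcbbfc'
  #15 SA[15]=3  'dabeecagfeaecfagaeefbbcbbfc'
  #16 SA[16]=1  'dgdabeecagfeaecfagaeefbbcbbfc'
  #17 SA[17]=12  'eaecfagaeefbbcbbfc'
  #18 SA[18]=7  'ecagfeaecfagaeefbbcbbfc'
  #19 SA[19]=14  'ecfagaeefbbcbbfc'
  #20 SA[20]=6  'eecagfeaecfagaeefbbcbbfc'
  #21 SA[21]=20  'eefbbcbbfc'
  #22 SA[22]=21  'efbbcbbfc'
  #23 SA[23]=16  'fagaeefbbcbbfc'
  #24 SA[24]=22  'fbbcbbfc'
  #25 SA[25]=28  'fc'
  #26 SA[26]=11  'feaecfagaeefbbcbbfc'
  #27 SA[27]=18  'gaeefbbcbbfc'
  #28 SA[28]=2  'gdabeecagfeaecfagaeefbbcbbfc'
  #29 SA[29]=10  'gfeaecfagaeefbbcbbfc'

SA = [4, 0, 13, 19, 17, 9, 23, 26, 24, 5, 27, 29, 8, 25, 15, 3, 1, 12, 7, 14, 6, 20, 21, 16, 22, 28, 11, 18, 2, 10]
i: (SA[i-1],SA[i]) lcp shared
  1: (4,0) 1 'a'
  2: (0,13) 1 'a'
  3: (13,19) 2 'ae'
  4: (19,17) 1 'a'
  5: (17,9) 2 'ag'
  6: (9,23) 0 ''
  7: (23,26) 2 'bb'
  8: (26,24) 1 'b'
  9: (24,5) 1 'b'
  10: (5,27) 1 'b'
  11: (27,29) 0 ''
  12: (29,8) 1 'c'
  13: (8,25) 1 'c'
  14: (25,15) 1 'c'
  15: (15,3) 0 ''
  16: (3,1) 1 'd'
  17: (1,12) 0 ''
  18: (12,7) 1 'e'
  19: (7,14) 2 'ec'
  20: (14,6) 1 'e'
  21: (6,20) 2 'ee'
  22: (20,21) 1 'e'
  23: (21,16) 0 ''
  24: (16,22) 1 'f'
  25: (22,28) 1 'f'
  26: (28,11) 1 'f'
  27: (11,18) 0 ''
  28: (18,2) 1 'g'
  29: (2,10) 1 'g'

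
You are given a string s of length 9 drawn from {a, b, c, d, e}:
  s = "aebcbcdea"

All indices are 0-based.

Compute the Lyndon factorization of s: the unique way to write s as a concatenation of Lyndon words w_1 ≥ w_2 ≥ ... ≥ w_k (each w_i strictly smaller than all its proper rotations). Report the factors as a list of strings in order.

["aebcbcde", "a"]

emit factor 1: 'aebcbcde' (i=0, period=8)
emit factor 2: 'a' (i=8, period=1)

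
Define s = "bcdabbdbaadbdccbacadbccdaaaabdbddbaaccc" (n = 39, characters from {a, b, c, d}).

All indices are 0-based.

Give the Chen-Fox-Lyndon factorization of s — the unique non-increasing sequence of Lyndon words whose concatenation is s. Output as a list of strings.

["bcd", "abbdb", "aadbdccbacadbccd", "aaaabdbddbaaccc"]

emit factor 1: 'bcd' (i=0, period=3)
emit factor 2: 'abbdb' (i=3, period=5)
emit factor 3: 'aadbdccbacadbccd' (i=8, period=16)
emit factor 4: 'aaaabdbddbaaccc' (i=24, period=15)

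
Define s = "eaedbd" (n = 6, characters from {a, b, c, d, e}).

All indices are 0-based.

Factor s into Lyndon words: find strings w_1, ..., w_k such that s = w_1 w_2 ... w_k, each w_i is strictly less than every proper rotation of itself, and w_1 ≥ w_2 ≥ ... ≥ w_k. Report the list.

emit factor 1: 'e' (i=0, period=1)
emit factor 2: 'aedbd' (i=1, period=5)

["e", "aedbd"]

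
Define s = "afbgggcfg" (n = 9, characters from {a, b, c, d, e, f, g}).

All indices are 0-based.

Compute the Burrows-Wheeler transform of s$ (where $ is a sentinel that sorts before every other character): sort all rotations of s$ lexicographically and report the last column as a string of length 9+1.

g$fgacfggb

rank  rotation    last
    0  $afbgggcfg  g
    1  afbgggcfg$  $
    2  bgggcfg$af  f
    3  cfg$afbggg  g
    4  fbgggcfg$a  a
    5  fg$afbgggc  c
    6  g$afbgggcf  f
    7  gcfg$afbgg  g
    8  ggcfg$afbg  g
    9  gggcfg$afb  b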